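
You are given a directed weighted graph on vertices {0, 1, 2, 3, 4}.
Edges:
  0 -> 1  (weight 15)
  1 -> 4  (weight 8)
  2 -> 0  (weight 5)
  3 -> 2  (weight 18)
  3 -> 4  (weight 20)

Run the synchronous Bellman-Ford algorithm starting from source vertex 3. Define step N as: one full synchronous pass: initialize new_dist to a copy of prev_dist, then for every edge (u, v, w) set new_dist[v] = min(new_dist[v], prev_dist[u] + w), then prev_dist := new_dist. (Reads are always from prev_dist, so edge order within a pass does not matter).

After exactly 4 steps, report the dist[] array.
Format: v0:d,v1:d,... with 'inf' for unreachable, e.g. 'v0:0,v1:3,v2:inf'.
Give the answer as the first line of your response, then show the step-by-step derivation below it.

v0:23,v1:38,v2:18,v3:0,v4:20

step 1: dist = v0:inf,v1:inf,v2:18,v3:0,v4:20
step 2: dist = v0:23,v1:inf,v2:18,v3:0,v4:20
step 3: dist = v0:23,v1:38,v2:18,v3:0,v4:20
step 4: dist = v0:23,v1:38,v2:18,v3:0,v4:20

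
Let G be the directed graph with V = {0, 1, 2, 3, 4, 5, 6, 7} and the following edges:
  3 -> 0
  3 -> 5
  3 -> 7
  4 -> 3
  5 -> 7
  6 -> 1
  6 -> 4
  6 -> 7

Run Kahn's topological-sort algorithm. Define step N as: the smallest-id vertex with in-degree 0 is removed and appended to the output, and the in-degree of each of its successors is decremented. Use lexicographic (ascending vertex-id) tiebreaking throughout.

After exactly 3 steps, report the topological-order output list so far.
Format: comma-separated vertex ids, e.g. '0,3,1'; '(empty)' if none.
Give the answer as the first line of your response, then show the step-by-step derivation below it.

2,6,1

step 1: output 2; order=[2]; indeg=(1,1,0,1,1,1,0,3)
step 2: output 6; order=[2,6]; indeg=(1,0,0,1,0,1,0,2)
step 3: output 1; order=[2,6,1]; indeg=(1,0,0,1,0,1,0,2)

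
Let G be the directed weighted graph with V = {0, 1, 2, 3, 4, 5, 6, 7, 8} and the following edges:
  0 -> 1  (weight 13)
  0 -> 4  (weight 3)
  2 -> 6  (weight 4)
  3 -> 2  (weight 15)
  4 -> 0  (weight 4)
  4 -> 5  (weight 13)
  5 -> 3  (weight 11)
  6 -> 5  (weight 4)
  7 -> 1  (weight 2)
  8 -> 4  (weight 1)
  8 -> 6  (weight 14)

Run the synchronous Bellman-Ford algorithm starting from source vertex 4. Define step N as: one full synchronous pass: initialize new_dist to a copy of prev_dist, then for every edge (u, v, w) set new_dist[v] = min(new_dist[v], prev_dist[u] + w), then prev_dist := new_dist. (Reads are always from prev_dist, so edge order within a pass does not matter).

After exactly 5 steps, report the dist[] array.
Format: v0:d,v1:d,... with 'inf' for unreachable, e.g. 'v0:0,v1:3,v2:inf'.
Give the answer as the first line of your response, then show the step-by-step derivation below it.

v0:4,v1:17,v2:39,v3:24,v4:0,v5:13,v6:43,v7:inf,v8:inf

step 1: dist = v0:4,v1:inf,v2:inf,v3:inf,v4:0,v5:13,v6:inf,v7:inf,v8:inf
step 2: dist = v0:4,v1:17,v2:inf,v3:24,v4:0,v5:13,v6:inf,v7:inf,v8:inf
step 3: dist = v0:4,v1:17,v2:39,v3:24,v4:0,v5:13,v6:inf,v7:inf,v8:inf
step 4: dist = v0:4,v1:17,v2:39,v3:24,v4:0,v5:13,v6:43,v7:inf,v8:inf
step 5: dist = v0:4,v1:17,v2:39,v3:24,v4:0,v5:13,v6:43,v7:inf,v8:inf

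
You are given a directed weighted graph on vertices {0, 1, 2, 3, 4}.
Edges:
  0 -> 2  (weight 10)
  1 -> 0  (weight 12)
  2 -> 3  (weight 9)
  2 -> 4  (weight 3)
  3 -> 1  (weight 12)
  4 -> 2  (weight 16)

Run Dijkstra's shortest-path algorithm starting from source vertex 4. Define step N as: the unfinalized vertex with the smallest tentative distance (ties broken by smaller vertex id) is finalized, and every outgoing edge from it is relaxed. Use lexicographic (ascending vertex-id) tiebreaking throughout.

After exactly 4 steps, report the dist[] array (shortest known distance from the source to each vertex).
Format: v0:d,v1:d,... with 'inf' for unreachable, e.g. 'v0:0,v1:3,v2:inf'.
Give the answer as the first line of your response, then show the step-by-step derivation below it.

v0:49,v1:37,v2:16,v3:25,v4:0

step 1: dist = v0:inf,v1:inf,v2:16,v3:inf,v4:0
step 2: dist = v0:inf,v1:inf,v2:16,v3:25,v4:0
step 3: dist = v0:inf,v1:37,v2:16,v3:25,v4:0
step 4: dist = v0:49,v1:37,v2:16,v3:25,v4:0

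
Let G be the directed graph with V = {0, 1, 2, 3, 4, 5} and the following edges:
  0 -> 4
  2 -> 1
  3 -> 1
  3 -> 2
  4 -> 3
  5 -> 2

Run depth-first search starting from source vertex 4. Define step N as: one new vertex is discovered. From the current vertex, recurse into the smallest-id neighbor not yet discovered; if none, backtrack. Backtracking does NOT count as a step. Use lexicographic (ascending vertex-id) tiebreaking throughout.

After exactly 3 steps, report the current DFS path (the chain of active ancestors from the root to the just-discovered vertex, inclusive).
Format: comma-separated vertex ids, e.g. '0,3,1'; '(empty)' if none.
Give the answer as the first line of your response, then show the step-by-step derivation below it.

4,3,1

step 1: discover 4; path=4; order=4
step 2: discover 3; path=4>3; order=4,3
step 3: discover 1; path=4>3>1; order=4,3,1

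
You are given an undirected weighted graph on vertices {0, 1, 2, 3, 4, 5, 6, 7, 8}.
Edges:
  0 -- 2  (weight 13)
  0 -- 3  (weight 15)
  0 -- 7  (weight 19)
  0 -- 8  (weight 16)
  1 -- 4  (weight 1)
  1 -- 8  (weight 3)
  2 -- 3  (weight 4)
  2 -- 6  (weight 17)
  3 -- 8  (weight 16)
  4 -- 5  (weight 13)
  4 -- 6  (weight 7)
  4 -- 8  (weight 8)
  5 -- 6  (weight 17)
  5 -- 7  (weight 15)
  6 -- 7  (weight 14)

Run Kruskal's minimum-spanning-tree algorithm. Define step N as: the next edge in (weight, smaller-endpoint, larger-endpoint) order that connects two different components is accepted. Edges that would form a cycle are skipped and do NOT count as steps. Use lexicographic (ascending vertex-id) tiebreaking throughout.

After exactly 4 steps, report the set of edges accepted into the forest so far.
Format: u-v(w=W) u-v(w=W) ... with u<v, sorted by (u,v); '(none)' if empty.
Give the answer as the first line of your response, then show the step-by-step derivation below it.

1-4(w=1) 1-8(w=3) 2-3(w=4) 4-6(w=7)

step 1: add edge 1-4 (w=1); MST = {1-4(w=1)}
step 2: add edge 1-8 (w=3); MST = {1-4(w=1) 1-8(w=3)}
step 3: add edge 2-3 (w=4); MST = {1-4(w=1) 1-8(w=3) 2-3(w=4)}
step 4: add edge 4-6 (w=7); MST = {1-4(w=1) 1-8(w=3) 2-3(w=4) 4-6(w=7)}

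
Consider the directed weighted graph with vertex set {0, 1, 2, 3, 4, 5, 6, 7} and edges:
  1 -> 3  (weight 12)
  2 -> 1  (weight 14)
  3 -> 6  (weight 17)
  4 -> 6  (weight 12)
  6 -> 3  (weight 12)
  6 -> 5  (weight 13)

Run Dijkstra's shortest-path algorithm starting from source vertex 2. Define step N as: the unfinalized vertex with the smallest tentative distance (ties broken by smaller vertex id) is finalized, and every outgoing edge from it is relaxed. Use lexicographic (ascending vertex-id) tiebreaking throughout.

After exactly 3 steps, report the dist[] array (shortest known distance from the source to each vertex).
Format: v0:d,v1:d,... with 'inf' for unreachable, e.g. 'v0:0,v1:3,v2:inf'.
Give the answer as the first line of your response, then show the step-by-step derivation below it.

v0:inf,v1:14,v2:0,v3:26,v4:inf,v5:inf,v6:43,v7:inf

step 1: dist = v0:inf,v1:14,v2:0,v3:inf,v4:inf,v5:inf,v6:inf,v7:inf
step 2: dist = v0:inf,v1:14,v2:0,v3:26,v4:inf,v5:inf,v6:inf,v7:inf
step 3: dist = v0:inf,v1:14,v2:0,v3:26,v4:inf,v5:inf,v6:43,v7:inf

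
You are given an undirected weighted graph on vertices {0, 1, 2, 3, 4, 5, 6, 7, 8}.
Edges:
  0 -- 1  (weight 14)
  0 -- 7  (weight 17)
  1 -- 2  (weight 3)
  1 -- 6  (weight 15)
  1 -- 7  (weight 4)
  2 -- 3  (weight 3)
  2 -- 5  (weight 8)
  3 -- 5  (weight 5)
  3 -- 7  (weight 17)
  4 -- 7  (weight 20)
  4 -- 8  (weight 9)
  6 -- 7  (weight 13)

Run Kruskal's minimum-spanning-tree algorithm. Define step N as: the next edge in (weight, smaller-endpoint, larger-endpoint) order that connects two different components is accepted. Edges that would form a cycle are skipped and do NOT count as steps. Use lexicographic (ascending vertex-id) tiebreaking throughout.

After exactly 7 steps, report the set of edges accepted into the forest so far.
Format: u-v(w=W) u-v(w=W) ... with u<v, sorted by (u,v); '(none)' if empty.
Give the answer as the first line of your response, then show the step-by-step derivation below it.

0-1(w=14) 1-2(w=3) 1-7(w=4) 2-3(w=3) 3-5(w=5) 4-8(w=9) 6-7(w=13)

step 1: add edge 1-2 (w=3); MST = {1-2(w=3)}
step 2: add edge 2-3 (w=3); MST = {1-2(w=3) 2-3(w=3)}
step 3: add edge 1-7 (w=4); MST = {1-2(w=3) 1-7(w=4) 2-3(w=3)}
step 4: add edge 3-5 (w=5); MST = {1-2(w=3) 1-7(w=4) 2-3(w=3) 3-5(w=5)}
step 5: add edge 4-8 (w=9); MST = {1-2(w=3) 1-7(w=4) 2-3(w=3) 3-5(w=5) 4-8(w=9)}
step 6: add edge 6-7 (w=13); MST = {1-2(w=3) 1-7(w=4) 2-3(w=3) 3-5(w=5) 4-8(w=9) 6-7(w=13)}
step 7: add edge 0-1 (w=14); MST = {0-1(w=14) 1-2(w=3) 1-7(w=4) 2-3(w=3) 3-5(w=5) 4-8(w=9) 6-7(w=13)}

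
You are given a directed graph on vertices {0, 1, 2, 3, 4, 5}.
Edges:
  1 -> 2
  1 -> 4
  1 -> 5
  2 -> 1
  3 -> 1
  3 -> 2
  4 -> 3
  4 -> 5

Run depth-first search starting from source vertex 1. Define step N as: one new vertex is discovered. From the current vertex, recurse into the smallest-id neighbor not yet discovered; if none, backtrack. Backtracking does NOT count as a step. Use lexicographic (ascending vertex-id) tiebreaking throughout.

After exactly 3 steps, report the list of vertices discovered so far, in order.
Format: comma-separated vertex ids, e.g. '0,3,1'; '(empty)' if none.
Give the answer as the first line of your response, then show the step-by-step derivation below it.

1,2,4

step 1: discover 1; path=1; order=1
step 2: discover 2; path=1>2; order=1,2
step 3: discover 4; path=1>4; order=1,2,4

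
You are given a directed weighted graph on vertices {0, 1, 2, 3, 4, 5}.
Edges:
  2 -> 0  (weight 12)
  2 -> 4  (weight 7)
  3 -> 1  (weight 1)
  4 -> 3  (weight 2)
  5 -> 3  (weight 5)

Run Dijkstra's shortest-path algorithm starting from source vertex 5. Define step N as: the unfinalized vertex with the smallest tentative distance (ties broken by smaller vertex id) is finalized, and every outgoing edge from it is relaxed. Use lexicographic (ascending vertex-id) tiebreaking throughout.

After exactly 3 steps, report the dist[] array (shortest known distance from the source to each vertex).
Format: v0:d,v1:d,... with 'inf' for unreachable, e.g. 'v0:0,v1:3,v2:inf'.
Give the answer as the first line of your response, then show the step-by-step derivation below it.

v0:inf,v1:6,v2:inf,v3:5,v4:inf,v5:0

step 1: dist = v0:inf,v1:inf,v2:inf,v3:5,v4:inf,v5:0
step 2: dist = v0:inf,v1:6,v2:inf,v3:5,v4:inf,v5:0
step 3: dist = v0:inf,v1:6,v2:inf,v3:5,v4:inf,v5:0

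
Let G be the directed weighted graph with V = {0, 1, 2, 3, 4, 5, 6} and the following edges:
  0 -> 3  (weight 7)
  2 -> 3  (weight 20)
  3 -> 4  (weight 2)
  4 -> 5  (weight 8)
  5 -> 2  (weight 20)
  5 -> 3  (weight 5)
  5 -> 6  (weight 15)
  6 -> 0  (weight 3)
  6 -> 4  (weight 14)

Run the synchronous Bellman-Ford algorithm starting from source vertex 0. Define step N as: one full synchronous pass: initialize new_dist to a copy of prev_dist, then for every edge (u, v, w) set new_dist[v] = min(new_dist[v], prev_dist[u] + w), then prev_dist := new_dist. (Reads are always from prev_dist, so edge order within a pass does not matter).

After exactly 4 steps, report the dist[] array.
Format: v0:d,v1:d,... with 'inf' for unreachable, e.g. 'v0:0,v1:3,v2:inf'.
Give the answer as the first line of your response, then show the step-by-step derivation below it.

v0:0,v1:inf,v2:37,v3:7,v4:9,v5:17,v6:32

step 1: dist = v0:0,v1:inf,v2:inf,v3:7,v4:inf,v5:inf,v6:inf
step 2: dist = v0:0,v1:inf,v2:inf,v3:7,v4:9,v5:inf,v6:inf
step 3: dist = v0:0,v1:inf,v2:inf,v3:7,v4:9,v5:17,v6:inf
step 4: dist = v0:0,v1:inf,v2:37,v3:7,v4:9,v5:17,v6:32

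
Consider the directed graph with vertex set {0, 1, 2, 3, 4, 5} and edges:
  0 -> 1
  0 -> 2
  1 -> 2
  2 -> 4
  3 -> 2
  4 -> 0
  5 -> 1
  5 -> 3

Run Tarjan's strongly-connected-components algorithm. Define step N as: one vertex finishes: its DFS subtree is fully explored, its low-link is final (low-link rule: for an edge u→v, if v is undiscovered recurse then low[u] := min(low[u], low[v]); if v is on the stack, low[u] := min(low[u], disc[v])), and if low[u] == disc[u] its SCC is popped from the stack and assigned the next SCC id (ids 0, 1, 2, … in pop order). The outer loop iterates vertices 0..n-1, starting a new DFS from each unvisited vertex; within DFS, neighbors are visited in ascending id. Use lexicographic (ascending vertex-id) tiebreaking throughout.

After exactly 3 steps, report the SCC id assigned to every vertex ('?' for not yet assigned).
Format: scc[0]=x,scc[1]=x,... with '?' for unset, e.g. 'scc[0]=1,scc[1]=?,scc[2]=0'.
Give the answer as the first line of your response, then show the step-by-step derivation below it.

scc[0]=?,scc[1]=?,scc[2]=?,scc[3]=?,scc[4]=?,scc[5]=?

step 1: low=(low[0]=0,low[1]=1,low[2]=2,low[3]=?,low[4]=0,low[5]=?); scc=(scc[0]=?,scc[1]=?,scc[2]=?,scc[3]=?,scc[4]=?,scc[5]=?)
step 2: low=(low[0]=0,low[1]=1,low[2]=0,low[3]=?,low[4]=0,low[5]=?); scc=(scc[0]=?,scc[1]=?,scc[2]=?,scc[3]=?,scc[4]=?,scc[5]=?)
step 3: low=(low[0]=0,low[1]=0,low[2]=0,low[3]=?,low[4]=0,low[5]=?); scc=(scc[0]=?,scc[1]=?,scc[2]=?,scc[3]=?,scc[4]=?,scc[5]=?)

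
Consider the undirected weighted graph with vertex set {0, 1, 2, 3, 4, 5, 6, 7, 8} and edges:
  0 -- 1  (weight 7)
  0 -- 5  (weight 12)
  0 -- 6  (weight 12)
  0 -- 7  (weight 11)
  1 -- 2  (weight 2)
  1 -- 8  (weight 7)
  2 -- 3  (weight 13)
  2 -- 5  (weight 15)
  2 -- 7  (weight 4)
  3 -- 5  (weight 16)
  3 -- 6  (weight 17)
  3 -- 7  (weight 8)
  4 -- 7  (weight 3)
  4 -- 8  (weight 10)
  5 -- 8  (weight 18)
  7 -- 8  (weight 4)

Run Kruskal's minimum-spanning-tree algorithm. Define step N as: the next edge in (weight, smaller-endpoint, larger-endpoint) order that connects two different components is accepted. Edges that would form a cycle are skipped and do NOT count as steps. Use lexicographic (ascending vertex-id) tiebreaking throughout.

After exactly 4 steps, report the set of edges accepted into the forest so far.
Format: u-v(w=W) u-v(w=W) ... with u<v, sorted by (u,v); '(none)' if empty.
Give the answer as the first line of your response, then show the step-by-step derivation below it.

1-2(w=2) 2-7(w=4) 4-7(w=3) 7-8(w=4)

step 1: add edge 1-2 (w=2); MST = {1-2(w=2)}
step 2: add edge 4-7 (w=3); MST = {1-2(w=2) 4-7(w=3)}
step 3: add edge 2-7 (w=4); MST = {1-2(w=2) 2-7(w=4) 4-7(w=3)}
step 4: add edge 7-8 (w=4); MST = {1-2(w=2) 2-7(w=4) 4-7(w=3) 7-8(w=4)}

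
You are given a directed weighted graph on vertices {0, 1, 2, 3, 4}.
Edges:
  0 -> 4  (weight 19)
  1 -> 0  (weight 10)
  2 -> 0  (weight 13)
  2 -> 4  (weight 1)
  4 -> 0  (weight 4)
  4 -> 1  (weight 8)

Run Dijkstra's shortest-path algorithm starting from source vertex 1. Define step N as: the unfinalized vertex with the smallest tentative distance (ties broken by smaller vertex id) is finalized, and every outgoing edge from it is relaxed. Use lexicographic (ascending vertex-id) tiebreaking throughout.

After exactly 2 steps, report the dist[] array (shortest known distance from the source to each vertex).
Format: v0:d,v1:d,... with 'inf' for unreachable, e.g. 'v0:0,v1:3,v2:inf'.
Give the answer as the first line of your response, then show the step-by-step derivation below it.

v0:10,v1:0,v2:inf,v3:inf,v4:29

step 1: dist = v0:10,v1:0,v2:inf,v3:inf,v4:inf
step 2: dist = v0:10,v1:0,v2:inf,v3:inf,v4:29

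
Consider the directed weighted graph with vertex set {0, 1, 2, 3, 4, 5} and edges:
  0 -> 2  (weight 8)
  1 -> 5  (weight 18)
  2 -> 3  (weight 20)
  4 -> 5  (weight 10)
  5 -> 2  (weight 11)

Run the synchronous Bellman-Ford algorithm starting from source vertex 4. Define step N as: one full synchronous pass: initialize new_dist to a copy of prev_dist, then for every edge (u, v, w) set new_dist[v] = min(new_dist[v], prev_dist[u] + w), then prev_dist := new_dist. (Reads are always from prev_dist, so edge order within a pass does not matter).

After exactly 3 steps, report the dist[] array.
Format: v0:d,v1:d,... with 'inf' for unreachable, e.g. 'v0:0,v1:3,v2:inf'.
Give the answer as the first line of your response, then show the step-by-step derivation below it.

v0:inf,v1:inf,v2:21,v3:41,v4:0,v5:10

step 1: dist = v0:inf,v1:inf,v2:inf,v3:inf,v4:0,v5:10
step 2: dist = v0:inf,v1:inf,v2:21,v3:inf,v4:0,v5:10
step 3: dist = v0:inf,v1:inf,v2:21,v3:41,v4:0,v5:10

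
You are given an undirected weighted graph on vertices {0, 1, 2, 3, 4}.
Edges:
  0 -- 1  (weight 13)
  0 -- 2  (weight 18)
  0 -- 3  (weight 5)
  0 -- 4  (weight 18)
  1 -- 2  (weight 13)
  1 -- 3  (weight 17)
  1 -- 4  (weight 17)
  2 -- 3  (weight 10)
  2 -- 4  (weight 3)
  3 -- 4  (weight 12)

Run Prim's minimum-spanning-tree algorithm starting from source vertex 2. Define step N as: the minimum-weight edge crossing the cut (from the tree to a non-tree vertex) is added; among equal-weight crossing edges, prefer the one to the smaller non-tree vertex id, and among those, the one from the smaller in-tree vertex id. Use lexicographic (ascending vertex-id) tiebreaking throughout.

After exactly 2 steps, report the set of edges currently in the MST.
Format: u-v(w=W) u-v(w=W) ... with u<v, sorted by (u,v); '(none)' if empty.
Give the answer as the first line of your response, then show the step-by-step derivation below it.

2-3(w=10) 2-4(w=3)

step 1: add edge 2-4 (w=3); MST = {2-4(w=3)}
step 2: add edge 2-3 (w=10); MST = {2-3(w=10) 2-4(w=3)}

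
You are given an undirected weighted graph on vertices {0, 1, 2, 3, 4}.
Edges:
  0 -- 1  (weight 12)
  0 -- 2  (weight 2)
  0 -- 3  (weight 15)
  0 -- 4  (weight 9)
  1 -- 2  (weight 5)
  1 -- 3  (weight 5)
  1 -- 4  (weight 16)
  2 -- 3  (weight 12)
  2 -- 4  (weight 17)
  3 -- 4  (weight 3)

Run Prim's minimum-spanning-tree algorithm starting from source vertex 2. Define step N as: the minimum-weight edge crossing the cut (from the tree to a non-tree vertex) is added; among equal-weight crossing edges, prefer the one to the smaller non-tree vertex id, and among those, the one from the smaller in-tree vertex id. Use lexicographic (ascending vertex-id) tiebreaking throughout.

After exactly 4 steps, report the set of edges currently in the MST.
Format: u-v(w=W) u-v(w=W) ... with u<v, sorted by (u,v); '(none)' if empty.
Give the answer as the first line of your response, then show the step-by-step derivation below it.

0-2(w=2) 1-2(w=5) 1-3(w=5) 3-4(w=3)

step 1: add edge 0-2 (w=2); MST = {0-2(w=2)}
step 2: add edge 1-2 (w=5); MST = {0-2(w=2) 1-2(w=5)}
step 3: add edge 1-3 (w=5); MST = {0-2(w=2) 1-2(w=5) 1-3(w=5)}
step 4: add edge 3-4 (w=3); MST = {0-2(w=2) 1-2(w=5) 1-3(w=5) 3-4(w=3)}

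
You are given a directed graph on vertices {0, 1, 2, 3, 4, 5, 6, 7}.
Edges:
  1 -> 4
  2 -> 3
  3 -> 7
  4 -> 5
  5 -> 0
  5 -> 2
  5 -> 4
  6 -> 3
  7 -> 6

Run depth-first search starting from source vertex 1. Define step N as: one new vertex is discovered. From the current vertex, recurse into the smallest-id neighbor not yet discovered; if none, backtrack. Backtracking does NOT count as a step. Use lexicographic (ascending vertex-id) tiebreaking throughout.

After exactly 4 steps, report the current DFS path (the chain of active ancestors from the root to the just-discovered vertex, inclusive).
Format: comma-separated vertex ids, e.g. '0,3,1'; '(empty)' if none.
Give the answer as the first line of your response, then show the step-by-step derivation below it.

1,4,5,0

step 1: discover 1; path=1; order=1
step 2: discover 4; path=1>4; order=1,4
step 3: discover 5; path=1>4>5; order=1,4,5
step 4: discover 0; path=1>4>5>0; order=1,4,5,0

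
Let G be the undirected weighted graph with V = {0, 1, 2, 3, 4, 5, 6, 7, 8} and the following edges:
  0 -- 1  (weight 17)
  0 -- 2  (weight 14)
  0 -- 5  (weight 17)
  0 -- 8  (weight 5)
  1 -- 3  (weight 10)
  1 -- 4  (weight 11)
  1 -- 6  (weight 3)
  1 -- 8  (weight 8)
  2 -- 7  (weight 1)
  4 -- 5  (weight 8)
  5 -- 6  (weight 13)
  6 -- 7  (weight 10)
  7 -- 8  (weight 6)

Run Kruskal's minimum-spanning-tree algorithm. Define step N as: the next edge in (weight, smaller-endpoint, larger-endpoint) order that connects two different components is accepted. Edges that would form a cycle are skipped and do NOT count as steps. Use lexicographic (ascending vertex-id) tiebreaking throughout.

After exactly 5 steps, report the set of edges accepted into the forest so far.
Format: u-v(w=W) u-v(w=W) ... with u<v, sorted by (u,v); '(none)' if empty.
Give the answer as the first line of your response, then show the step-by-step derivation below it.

0-8(w=5) 1-6(w=3) 1-8(w=8) 2-7(w=1) 7-8(w=6)

step 1: add edge 2-7 (w=1); MST = {2-7(w=1)}
step 2: add edge 1-6 (w=3); MST = {1-6(w=3) 2-7(w=1)}
step 3: add edge 0-8 (w=5); MST = {0-8(w=5) 1-6(w=3) 2-7(w=1)}
step 4: add edge 7-8 (w=6); MST = {0-8(w=5) 1-6(w=3) 2-7(w=1) 7-8(w=6)}
step 5: add edge 1-8 (w=8); MST = {0-8(w=5) 1-6(w=3) 1-8(w=8) 2-7(w=1) 7-8(w=6)}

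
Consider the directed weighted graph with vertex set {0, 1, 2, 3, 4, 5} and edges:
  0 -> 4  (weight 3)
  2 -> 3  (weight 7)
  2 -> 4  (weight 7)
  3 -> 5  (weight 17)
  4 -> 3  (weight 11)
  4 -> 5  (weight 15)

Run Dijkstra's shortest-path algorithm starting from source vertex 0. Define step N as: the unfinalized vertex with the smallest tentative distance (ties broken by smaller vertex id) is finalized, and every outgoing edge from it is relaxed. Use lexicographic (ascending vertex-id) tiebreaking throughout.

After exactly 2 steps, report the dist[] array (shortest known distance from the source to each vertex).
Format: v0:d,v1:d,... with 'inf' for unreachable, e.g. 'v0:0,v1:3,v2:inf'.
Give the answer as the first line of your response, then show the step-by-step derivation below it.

v0:0,v1:inf,v2:inf,v3:14,v4:3,v5:18

step 1: dist = v0:0,v1:inf,v2:inf,v3:inf,v4:3,v5:inf
step 2: dist = v0:0,v1:inf,v2:inf,v3:14,v4:3,v5:18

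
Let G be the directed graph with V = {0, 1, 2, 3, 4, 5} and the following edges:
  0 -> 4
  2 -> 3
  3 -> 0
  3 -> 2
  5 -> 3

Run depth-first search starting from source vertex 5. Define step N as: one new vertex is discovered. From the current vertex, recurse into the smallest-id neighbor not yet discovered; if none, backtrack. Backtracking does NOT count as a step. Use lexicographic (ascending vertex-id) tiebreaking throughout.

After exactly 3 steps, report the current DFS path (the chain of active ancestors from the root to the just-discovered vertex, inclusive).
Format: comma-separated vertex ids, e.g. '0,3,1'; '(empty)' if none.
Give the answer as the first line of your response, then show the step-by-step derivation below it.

5,3,0

step 1: discover 5; path=5; order=5
step 2: discover 3; path=5>3; order=5,3
step 3: discover 0; path=5>3>0; order=5,3,0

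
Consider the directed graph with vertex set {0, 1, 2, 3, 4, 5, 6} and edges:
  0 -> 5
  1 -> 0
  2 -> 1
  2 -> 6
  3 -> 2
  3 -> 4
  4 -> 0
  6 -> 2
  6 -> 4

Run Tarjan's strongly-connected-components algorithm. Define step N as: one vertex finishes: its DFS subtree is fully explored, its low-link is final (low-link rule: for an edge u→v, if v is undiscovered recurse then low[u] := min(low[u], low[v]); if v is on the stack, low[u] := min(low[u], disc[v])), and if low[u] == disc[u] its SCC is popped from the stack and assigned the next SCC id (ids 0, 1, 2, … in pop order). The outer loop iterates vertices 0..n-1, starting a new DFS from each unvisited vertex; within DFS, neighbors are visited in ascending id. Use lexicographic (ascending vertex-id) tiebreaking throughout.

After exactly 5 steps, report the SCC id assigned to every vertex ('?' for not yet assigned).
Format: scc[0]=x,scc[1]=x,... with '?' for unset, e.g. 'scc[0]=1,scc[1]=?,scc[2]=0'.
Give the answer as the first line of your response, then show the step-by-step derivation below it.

scc[0]=1,scc[1]=2,scc[2]=?,scc[3]=?,scc[4]=3,scc[5]=0,scc[6]=?

step 1: low=(low[0]=0,low[1]=?,low[2]=?,low[3]=?,low[4]=?,low[5]=1,low[6]=?); scc=(scc[0]=?,scc[1]=?,scc[2]=?,scc[3]=?,scc[4]=?,scc[5]=0,scc[6]=?)
step 2: low=(low[0]=0,low[1]=?,low[2]=?,low[3]=?,low[4]=?,low[5]=1,low[6]=?); scc=(scc[0]=1,scc[1]=?,scc[2]=?,scc[3]=?,scc[4]=?,scc[5]=0,scc[6]=?)
step 3: low=(low[0]=0,low[1]=2,low[2]=?,low[3]=?,low[4]=?,low[5]=1,low[6]=?); scc=(scc[0]=1,scc[1]=2,scc[2]=?,scc[3]=?,scc[4]=?,scc[5]=0,scc[6]=?)
step 4: low=(low[0]=0,low[1]=2,low[2]=3,low[3]=?,low[4]=5,low[5]=1,low[6]=3); scc=(scc[0]=1,scc[1]=2,scc[2]=?,scc[3]=?,scc[4]=3,scc[5]=0,scc[6]=?)
step 5: low=(low[0]=0,low[1]=2,low[2]=3,low[3]=?,low[4]=5,low[5]=1,low[6]=3); scc=(scc[0]=1,scc[1]=2,scc[2]=?,scc[3]=?,scc[4]=3,scc[5]=0,scc[6]=?)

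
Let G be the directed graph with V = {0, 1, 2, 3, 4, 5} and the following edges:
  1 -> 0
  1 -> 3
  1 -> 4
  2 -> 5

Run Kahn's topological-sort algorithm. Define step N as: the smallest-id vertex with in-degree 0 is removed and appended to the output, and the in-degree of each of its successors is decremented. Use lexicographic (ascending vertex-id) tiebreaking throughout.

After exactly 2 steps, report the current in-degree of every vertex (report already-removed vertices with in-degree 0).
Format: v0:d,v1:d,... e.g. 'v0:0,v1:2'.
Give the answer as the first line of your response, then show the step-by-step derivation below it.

v0:0,v1:0,v2:0,v3:0,v4:0,v5:1

step 1: output 1; order=[1]; indeg=(0,0,0,0,0,1)
step 2: output 0; order=[1,0]; indeg=(0,0,0,0,0,1)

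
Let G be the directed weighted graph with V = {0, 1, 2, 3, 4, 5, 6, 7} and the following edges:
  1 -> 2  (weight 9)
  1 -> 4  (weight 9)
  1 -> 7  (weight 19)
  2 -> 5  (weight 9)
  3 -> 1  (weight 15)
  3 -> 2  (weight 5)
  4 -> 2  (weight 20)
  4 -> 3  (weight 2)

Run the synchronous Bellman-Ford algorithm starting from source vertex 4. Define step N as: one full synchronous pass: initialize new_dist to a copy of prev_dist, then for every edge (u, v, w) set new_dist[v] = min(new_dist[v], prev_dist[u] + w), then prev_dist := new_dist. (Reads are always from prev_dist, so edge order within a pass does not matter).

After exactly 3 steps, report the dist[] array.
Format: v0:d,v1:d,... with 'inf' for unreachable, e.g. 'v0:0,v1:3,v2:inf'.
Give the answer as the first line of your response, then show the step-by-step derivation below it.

v0:inf,v1:17,v2:7,v3:2,v4:0,v5:16,v6:inf,v7:36

step 1: dist = v0:inf,v1:inf,v2:20,v3:2,v4:0,v5:inf,v6:inf,v7:inf
step 2: dist = v0:inf,v1:17,v2:7,v3:2,v4:0,v5:29,v6:inf,v7:inf
step 3: dist = v0:inf,v1:17,v2:7,v3:2,v4:0,v5:16,v6:inf,v7:36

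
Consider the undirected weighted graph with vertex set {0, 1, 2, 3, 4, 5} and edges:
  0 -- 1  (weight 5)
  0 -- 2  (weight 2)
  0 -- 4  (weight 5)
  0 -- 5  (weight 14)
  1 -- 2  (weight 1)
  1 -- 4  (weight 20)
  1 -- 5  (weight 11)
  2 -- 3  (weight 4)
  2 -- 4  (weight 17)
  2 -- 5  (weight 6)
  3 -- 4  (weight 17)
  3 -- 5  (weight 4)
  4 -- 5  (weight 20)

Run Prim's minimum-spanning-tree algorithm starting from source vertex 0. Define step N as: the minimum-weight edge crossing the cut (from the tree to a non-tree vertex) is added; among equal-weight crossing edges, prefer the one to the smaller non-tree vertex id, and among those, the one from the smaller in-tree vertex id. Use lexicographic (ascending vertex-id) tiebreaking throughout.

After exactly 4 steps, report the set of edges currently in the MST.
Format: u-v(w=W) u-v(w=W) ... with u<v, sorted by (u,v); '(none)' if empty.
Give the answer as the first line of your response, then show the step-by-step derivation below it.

0-2(w=2) 1-2(w=1) 2-3(w=4) 3-5(w=4)

step 1: add edge 0-2 (w=2); MST = {0-2(w=2)}
step 2: add edge 1-2 (w=1); MST = {0-2(w=2) 1-2(w=1)}
step 3: add edge 2-3 (w=4); MST = {0-2(w=2) 1-2(w=1) 2-3(w=4)}
step 4: add edge 3-5 (w=4); MST = {0-2(w=2) 1-2(w=1) 2-3(w=4) 3-5(w=4)}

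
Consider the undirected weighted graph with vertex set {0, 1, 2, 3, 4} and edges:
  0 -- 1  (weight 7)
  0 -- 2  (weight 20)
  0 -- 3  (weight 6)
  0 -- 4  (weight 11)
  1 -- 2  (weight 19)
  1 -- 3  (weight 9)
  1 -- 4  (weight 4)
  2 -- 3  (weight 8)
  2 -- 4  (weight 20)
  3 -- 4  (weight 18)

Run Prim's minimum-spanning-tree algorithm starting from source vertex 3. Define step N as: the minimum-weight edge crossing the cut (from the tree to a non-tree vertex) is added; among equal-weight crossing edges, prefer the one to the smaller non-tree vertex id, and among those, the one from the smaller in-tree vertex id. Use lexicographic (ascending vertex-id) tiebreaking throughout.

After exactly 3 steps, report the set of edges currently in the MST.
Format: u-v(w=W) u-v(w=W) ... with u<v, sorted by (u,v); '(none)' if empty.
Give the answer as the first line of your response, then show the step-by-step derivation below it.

0-1(w=7) 0-3(w=6) 1-4(w=4)

step 1: add edge 0-3 (w=6); MST = {0-3(w=6)}
step 2: add edge 0-1 (w=7); MST = {0-1(w=7) 0-3(w=6)}
step 3: add edge 1-4 (w=4); MST = {0-1(w=7) 0-3(w=6) 1-4(w=4)}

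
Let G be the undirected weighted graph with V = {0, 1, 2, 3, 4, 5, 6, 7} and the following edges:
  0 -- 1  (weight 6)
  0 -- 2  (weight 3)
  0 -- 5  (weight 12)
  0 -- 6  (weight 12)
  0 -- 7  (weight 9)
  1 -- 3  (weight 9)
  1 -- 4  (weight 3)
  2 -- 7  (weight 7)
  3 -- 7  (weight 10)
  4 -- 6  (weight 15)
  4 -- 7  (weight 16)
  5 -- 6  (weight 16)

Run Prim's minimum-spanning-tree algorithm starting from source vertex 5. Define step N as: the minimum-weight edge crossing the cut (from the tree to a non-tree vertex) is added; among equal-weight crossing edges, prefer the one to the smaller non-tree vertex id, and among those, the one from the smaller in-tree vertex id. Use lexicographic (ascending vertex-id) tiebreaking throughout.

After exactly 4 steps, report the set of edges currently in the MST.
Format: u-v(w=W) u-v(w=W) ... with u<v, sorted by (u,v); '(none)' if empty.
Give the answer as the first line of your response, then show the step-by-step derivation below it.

0-1(w=6) 0-2(w=3) 0-5(w=12) 1-4(w=3)

step 1: add edge 0-5 (w=12); MST = {0-5(w=12)}
step 2: add edge 0-2 (w=3); MST = {0-2(w=3) 0-5(w=12)}
step 3: add edge 0-1 (w=6); MST = {0-1(w=6) 0-2(w=3) 0-5(w=12)}
step 4: add edge 1-4 (w=3); MST = {0-1(w=6) 0-2(w=3) 0-5(w=12) 1-4(w=3)}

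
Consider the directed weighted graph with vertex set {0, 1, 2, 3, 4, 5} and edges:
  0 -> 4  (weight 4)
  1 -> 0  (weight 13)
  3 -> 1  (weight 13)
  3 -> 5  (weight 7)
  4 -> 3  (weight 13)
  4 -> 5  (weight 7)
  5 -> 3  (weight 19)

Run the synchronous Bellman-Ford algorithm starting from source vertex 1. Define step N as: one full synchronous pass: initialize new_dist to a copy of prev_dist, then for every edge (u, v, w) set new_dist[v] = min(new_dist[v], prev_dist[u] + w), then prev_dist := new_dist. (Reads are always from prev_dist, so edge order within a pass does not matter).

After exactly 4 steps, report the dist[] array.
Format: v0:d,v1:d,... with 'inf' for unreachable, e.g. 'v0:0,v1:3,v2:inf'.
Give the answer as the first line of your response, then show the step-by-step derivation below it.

v0:13,v1:0,v2:inf,v3:30,v4:17,v5:24

step 1: dist = v0:13,v1:0,v2:inf,v3:inf,v4:inf,v5:inf
step 2: dist = v0:13,v1:0,v2:inf,v3:inf,v4:17,v5:inf
step 3: dist = v0:13,v1:0,v2:inf,v3:30,v4:17,v5:24
step 4: dist = v0:13,v1:0,v2:inf,v3:30,v4:17,v5:24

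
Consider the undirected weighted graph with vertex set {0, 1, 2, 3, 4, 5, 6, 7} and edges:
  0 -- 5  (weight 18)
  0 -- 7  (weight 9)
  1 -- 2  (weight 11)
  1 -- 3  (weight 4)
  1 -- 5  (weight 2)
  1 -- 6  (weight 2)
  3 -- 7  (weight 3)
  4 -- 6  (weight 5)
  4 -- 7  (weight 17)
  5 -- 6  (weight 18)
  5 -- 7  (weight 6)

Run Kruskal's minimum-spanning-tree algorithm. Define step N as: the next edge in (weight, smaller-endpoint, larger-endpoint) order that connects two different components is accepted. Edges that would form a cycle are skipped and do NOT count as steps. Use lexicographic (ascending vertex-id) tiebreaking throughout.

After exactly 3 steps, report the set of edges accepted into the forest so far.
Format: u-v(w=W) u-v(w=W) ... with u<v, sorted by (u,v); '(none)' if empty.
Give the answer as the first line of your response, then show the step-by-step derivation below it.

1-5(w=2) 1-6(w=2) 3-7(w=3)

step 1: add edge 1-5 (w=2); MST = {1-5(w=2)}
step 2: add edge 1-6 (w=2); MST = {1-5(w=2) 1-6(w=2)}
step 3: add edge 3-7 (w=3); MST = {1-5(w=2) 1-6(w=2) 3-7(w=3)}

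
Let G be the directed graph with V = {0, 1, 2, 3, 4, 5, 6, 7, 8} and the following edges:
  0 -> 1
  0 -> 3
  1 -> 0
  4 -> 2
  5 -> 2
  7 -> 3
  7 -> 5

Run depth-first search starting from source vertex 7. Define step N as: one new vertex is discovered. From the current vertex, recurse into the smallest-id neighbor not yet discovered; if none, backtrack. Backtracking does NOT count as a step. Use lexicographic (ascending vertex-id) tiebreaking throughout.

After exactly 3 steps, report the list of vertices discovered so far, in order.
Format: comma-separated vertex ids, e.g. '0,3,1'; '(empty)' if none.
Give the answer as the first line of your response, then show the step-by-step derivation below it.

7,3,5

step 1: discover 7; path=7; order=7
step 2: discover 3; path=7>3; order=7,3
step 3: discover 5; path=7>5; order=7,3,5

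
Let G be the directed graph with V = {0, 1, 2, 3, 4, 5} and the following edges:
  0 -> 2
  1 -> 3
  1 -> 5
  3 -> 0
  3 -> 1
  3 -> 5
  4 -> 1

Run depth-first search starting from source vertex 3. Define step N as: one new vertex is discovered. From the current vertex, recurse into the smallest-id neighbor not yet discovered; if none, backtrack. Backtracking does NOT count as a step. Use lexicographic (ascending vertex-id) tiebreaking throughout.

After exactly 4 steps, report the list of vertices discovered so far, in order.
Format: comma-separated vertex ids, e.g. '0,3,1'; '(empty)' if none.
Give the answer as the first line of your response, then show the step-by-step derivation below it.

3,0,2,1

step 1: discover 3; path=3; order=3
step 2: discover 0; path=3>0; order=3,0
step 3: discover 2; path=3>0>2; order=3,0,2
step 4: discover 1; path=3>1; order=3,0,2,1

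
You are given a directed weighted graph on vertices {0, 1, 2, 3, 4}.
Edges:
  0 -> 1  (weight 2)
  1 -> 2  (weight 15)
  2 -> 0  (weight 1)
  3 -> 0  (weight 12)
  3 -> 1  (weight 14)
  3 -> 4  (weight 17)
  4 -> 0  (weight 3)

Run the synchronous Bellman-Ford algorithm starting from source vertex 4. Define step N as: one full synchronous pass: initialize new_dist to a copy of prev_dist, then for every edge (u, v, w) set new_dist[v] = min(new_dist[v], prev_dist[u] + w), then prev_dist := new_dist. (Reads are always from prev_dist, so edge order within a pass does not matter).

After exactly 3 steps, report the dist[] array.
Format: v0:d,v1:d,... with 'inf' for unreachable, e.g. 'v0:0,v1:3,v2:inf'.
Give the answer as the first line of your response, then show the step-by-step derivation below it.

v0:3,v1:5,v2:20,v3:inf,v4:0

step 1: dist = v0:3,v1:inf,v2:inf,v3:inf,v4:0
step 2: dist = v0:3,v1:5,v2:inf,v3:inf,v4:0
step 3: dist = v0:3,v1:5,v2:20,v3:inf,v4:0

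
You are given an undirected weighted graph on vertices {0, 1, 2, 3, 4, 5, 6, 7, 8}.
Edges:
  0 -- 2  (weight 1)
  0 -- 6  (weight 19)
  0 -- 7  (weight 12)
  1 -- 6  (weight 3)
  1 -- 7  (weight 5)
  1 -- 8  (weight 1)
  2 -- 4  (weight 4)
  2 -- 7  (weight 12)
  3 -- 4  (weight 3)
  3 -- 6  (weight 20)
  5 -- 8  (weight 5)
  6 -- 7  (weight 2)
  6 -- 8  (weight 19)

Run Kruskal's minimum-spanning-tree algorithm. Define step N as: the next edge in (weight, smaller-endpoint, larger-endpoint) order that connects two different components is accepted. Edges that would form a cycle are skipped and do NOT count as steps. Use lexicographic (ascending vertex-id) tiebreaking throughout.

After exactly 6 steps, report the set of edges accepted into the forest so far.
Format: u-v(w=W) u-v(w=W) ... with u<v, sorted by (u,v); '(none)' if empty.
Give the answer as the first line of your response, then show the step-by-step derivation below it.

0-2(w=1) 1-6(w=3) 1-8(w=1) 2-4(w=4) 3-4(w=3) 6-7(w=2)

step 1: add edge 0-2 (w=1); MST = {0-2(w=1)}
step 2: add edge 1-8 (w=1); MST = {0-2(w=1) 1-8(w=1)}
step 3: add edge 6-7 (w=2); MST = {0-2(w=1) 1-8(w=1) 6-7(w=2)}
step 4: add edge 1-6 (w=3); MST = {0-2(w=1) 1-6(w=3) 1-8(w=1) 6-7(w=2)}
step 5: add edge 3-4 (w=3); MST = {0-2(w=1) 1-6(w=3) 1-8(w=1) 3-4(w=3) 6-7(w=2)}
step 6: add edge 2-4 (w=4); MST = {0-2(w=1) 1-6(w=3) 1-8(w=1) 2-4(w=4) 3-4(w=3) 6-7(w=2)}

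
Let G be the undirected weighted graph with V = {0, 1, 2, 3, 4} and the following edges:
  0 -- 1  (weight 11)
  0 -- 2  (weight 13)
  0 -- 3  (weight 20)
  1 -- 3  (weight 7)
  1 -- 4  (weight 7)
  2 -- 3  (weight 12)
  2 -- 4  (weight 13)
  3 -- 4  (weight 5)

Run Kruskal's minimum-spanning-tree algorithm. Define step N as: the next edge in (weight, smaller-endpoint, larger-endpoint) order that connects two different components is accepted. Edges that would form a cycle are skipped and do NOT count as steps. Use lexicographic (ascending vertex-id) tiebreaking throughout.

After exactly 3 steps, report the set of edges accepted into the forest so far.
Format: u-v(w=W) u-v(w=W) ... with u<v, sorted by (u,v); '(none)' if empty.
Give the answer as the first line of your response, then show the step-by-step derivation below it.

0-1(w=11) 1-3(w=7) 3-4(w=5)

step 1: add edge 3-4 (w=5); MST = {3-4(w=5)}
step 2: add edge 1-3 (w=7); MST = {1-3(w=7) 3-4(w=5)}
step 3: add edge 0-1 (w=11); MST = {0-1(w=11) 1-3(w=7) 3-4(w=5)}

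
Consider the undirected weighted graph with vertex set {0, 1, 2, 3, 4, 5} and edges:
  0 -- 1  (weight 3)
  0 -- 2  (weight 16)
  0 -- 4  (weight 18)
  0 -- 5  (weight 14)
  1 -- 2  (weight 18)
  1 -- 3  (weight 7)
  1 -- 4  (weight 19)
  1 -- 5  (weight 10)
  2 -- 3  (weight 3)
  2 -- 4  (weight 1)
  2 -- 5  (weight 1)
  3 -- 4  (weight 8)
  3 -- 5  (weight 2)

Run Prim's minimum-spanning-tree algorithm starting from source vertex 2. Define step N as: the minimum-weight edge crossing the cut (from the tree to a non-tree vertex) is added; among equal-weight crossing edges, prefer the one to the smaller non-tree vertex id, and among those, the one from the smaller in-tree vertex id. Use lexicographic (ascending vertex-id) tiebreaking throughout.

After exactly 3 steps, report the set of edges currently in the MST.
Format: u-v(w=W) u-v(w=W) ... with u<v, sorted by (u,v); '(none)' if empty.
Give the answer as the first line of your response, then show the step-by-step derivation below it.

2-4(w=1) 2-5(w=1) 3-5(w=2)

step 1: add edge 2-4 (w=1); MST = {2-4(w=1)}
step 2: add edge 2-5 (w=1); MST = {2-4(w=1) 2-5(w=1)}
step 3: add edge 3-5 (w=2); MST = {2-4(w=1) 2-5(w=1) 3-5(w=2)}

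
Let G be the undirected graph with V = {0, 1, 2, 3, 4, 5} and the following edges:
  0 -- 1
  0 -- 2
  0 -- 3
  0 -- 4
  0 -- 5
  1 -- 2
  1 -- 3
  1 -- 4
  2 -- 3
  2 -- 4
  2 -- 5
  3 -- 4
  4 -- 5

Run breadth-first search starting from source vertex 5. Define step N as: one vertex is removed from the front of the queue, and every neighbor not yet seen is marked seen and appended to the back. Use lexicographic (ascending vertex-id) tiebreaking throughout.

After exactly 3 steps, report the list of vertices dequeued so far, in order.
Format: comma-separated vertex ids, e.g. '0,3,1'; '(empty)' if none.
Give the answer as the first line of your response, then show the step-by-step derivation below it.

5,0,2

step 1: dequeue 5; queue=[0,2,4]; order=5
step 2: dequeue 0; queue=[2,4,1,3]; order=5,0
step 3: dequeue 2; queue=[4,1,3]; order=5,0,2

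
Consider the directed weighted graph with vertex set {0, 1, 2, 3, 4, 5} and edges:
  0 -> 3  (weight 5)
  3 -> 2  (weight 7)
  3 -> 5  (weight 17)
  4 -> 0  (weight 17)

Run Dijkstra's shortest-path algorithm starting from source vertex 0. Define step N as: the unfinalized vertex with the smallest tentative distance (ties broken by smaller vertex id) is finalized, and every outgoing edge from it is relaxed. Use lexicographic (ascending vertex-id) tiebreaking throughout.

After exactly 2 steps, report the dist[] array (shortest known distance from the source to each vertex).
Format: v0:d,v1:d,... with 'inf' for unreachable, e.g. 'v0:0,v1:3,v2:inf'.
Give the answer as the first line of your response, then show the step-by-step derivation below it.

v0:0,v1:inf,v2:12,v3:5,v4:inf,v5:22

step 1: dist = v0:0,v1:inf,v2:inf,v3:5,v4:inf,v5:inf
step 2: dist = v0:0,v1:inf,v2:12,v3:5,v4:inf,v5:22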